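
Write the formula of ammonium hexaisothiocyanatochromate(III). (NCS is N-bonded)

Ligands: 6 isothiocyanato (NCS, -1). Ligand charge sum = -6.
With Cr in oxidation state +3, the complex ion is [Cr...]^3−.
Charge balance with ammonium (+1) requires 1 complex ion per 3 ammonium.

(NH4)3[Cr(NCS)6]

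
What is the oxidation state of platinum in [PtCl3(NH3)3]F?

1 fluoride outside the brackets (-1 each) → the complex ion is 1+.
Ligand charges: 3×NH3 neutral; 3×Cl = -3; sum -3.
Pt + (-3) = 1+ ⇒ Pt is +4.

+4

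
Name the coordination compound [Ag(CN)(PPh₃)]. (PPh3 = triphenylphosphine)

cyano(triphenylphosphine)silver(I)

There is no counter-ion, so the complex is neutral overall.
Ligand charges: 1×triphenylphosphine (neutral), 1×cyano (-1 each); total -1. So Ag + (-1) = 0, giving Ag = +1.
Ligands are named alphabetically: cyano before triphenylphosphine.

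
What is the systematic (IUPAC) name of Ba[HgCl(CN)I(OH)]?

The 1 barium counter-ion carries a total charge of +2, so each complex ion is 2−.
Ligand charges: 1×chloro (-1 each), 1×iodo (-1 each), 1×cyano (-1 each), 1×hydroxo (-1 each); total -4. So Hg + (-4) = 2−, giving Hg = +2.
Ligands are named alphabetically: chloro before cyano before hydroxo before iodo.
The complex ion is anionic, so mercury takes the -ate form mercurate(II).

barium chlorocyanohydroxoiodomercurate(II)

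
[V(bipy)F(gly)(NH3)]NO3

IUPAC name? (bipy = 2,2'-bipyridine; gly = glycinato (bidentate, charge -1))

The 1 nitrate counter-ion carries a total charge of -1, so each complex ion is 1+.
Ligand charges: 1×2,2'-bipyridine (neutral), 1×glycinato (-1 each), 1×ammine (neutral), 1×fluoro (-1 each); total -2. So V + (-2) = 1+, giving V = +3.
Ligands are named alphabetically: ammine before bipyridine before fluoro before glycinato.

ammine(2,2'-bipyridine)fluoro(glycinato)vanadium(III) nitrate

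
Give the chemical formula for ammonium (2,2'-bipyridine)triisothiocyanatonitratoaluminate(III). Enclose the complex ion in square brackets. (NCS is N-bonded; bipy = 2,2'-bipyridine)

Ligands: 3 isothiocyanato (NCS, -1), 1 nitrato (NO3, -1), 1 2,2'-bipyridine (bipy, neutral). Ligand charge sum = -4.
Charge balance with ammonium (+1) requires 1 complex ion per 1 ammonium.

NH4[Al(bipy)(NCS)3(NO3)]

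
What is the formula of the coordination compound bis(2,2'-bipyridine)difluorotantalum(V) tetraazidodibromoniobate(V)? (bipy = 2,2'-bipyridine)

Cation [Ta…]: ligand charges -2, Ta(V) ⇒ ion charge 3+.
Anion [Nb…]: ligand charges -6, Nb(V) ⇒ ion charge 1−.
One 3+ cation requires 3 of the 1− anion.

[Ta(bipy)2F2][NbBr2(N3)4]3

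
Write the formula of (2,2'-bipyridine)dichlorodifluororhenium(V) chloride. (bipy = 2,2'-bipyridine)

Ligands: 1 2,2'-bipyridine (bipy, neutral), 2 chloro (Cl, -1), 2 fluoro (F, -1). Ligand charge sum = -4.
Charge balance with chloride (-1) requires 1 complex ion per 1 chloride.

[Re(bipy)Cl2F2]Cl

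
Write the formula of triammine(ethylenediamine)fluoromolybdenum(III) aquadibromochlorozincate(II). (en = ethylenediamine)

Cation [Mo…]: ligand charges -1, Mo(III) ⇒ ion charge 2+.
Anion [Zn…]: ligand charges -3, Zn(II) ⇒ ion charge 1−.

[Mo(en)F(NH3)3][ZnBr2Cl(H2O)]2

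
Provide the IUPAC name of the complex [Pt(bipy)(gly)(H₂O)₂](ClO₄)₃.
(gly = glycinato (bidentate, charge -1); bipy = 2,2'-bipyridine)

The 3 perchlorate counter-ions carry a total charge of -3, so each complex ion is 3+.
Ligand charges: 1×glycinato (-1 each), 2×aqua (neutral), 1×2,2'-bipyridine (neutral); total -1. So Pt + (-1) = 3+, giving Pt = +4.
Ligands are named alphabetically: aqua before bipyridine before glycinato.

diaqua(2,2'-bipyridine)(glycinato)platinum(IV) perchlorate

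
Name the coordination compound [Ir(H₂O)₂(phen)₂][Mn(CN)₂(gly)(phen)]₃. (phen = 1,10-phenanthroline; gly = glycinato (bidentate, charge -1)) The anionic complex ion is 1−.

diaquabis(1,10-phenanthroline)iridium(III) dicyano(glycinato)(1,10-phenanthroline)manganate(II)

Both ions are complex: the cation is named first with the plain metal name, the anion second with the -ate form; each ion's ligands are alphabetised independently.
The complex anion is given as 1−; its ligand charges sum to -3, so Mn = +2.
With 3 anions per cation, the cation must be 3×1 = 3+.
Cation: ligand charges sum to 0; for the ion to be 3+, Ir = +3.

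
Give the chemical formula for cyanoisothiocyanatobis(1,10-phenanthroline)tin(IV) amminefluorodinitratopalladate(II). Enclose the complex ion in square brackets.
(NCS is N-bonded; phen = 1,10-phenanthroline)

[Sn(CN)(NCS)(phen)2][PdF(NH3)(NO3)2]2

Cation [Sn…]: ligand charges -2, Sn(IV) ⇒ ion charge 2+.
Anion [Pd…]: ligand charges -3, Pd(II) ⇒ ion charge 1−.
One 2+ cation requires 2 of the 1− anion.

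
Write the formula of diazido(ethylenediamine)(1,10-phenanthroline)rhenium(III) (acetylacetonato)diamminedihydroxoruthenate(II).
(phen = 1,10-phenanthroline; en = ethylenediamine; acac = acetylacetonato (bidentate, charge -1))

[Re(en)(N3)2(phen)][Ru(acac)(NH3)2(OH)2]

Cation [Re…]: ligand charges -2, Re(III) ⇒ ion charge 1+.
Anion [Ru…]: ligand charges -3, Ru(II) ⇒ ion charge 1−.
One 1+ cation balances one 1− anion.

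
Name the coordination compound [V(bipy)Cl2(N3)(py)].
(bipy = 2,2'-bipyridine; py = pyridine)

There is no counter-ion, so the complex is neutral overall.
Ligand charges: 2×chloro (-1 each), 1×2,2'-bipyridine (neutral), 1×azido (-1 each), 1×pyridine (neutral); total -3. So V + (-3) = 0, giving V = +3.
Ligands are named alphabetically: azido before bipyridine before chloro before pyridine.

azido(2,2'-bipyridine)dichloro(pyridine)vanadium(III)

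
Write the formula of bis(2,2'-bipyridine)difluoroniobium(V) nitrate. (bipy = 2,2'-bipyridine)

[Nb(bipy)2F2](NO3)3

Ligands: 2 fluoro (F, -1), 2 2,2'-bipyridine (bipy, neutral). Ligand charge sum = -2.
With Nb in oxidation state +5, the complex ion is [Nb...]^3+.
Charge balance with nitrate (-1) requires 1 complex ion per 3 nitrate.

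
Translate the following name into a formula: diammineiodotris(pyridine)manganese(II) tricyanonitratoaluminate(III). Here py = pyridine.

[MnI(NH3)2(py)3][Al(CN)3(NO3)]

Cation [Mn…]: ligand charges -1, Mn(II) ⇒ ion charge 1+.
Anion [Al…]: ligand charges -4, Al(III) ⇒ ion charge 1−.
One 1+ cation balances one 1− anion.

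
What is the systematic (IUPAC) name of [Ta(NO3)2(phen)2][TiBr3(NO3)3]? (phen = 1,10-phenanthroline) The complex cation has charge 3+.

dinitratobis(1,10-phenanthroline)tantalum(V) tribromotrinitratotitanate(III)

Both ions are complex: the cation is named first with the plain metal name, the anion second with the -ate form; each ion's ligands are alphabetised independently.
The complex cation is given as 3+; its ligand charges sum to -2, so Ta = +5.
A 1:1 salt means the anion carries the equal and opposite charge, 3−.
Anion: ligand charges sum to -6; for the ion to be 3−, Ti = +3.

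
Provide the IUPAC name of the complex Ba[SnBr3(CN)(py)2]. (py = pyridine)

barium tribromocyanobis(pyridine)stannate(II)

The 1 barium counter-ion carries a total charge of +2, so each complex ion is 2−.
Ligand charges: 3×bromo (-1 each), 1×cyano (-1 each), 2×pyridine (neutral); total -4. So Sn + (-4) = 2−, giving Sn = +2.
Ligands are named alphabetically: bromo before cyano before pyridine.
The complex ion is anionic, so tin takes the -ate form stannate(II).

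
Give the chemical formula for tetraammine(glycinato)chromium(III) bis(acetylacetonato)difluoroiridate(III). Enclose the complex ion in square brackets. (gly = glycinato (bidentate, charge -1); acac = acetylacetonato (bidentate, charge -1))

[Cr(gly)(NH3)4][Ir(acac)2F2]2

Cation [Cr…]: ligand charges -1, Cr(III) ⇒ ion charge 2+.
Anion [Ir…]: ligand charges -4, Ir(III) ⇒ ion charge 1−.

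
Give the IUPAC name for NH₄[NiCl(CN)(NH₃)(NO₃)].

ammonium amminechlorocyanonitratonickelate(II)

The 1 ammonium counter-ion carries a total charge of +1, so each complex ion is 1−.
Ligand charges: 1×ammine (neutral), 1×chloro (-1 each), 1×cyano (-1 each), 1×nitrato (-1 each); total -3. So Ni + (-3) = 1−, giving Ni = +2.
The complex ion is anionic, so nickel takes the -ate form nickelate(II).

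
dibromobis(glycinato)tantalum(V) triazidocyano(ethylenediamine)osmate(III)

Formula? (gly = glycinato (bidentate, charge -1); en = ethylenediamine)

Cation [Ta…]: ligand charges -4, Ta(V) ⇒ ion charge 1+.
Anion [Os…]: ligand charges -4, Os(III) ⇒ ion charge 1−.
One 1+ cation balances one 1− anion.

[TaBr2(gly)2][Os(CN)(en)(N3)3]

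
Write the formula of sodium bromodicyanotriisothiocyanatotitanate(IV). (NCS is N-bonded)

Ligands: 1 bromo (Br, -1), 3 isothiocyanato (NCS, -1), 2 cyano (CN, -1). Ligand charge sum = -6.
Charge balance with sodium (+1) requires 1 complex ion per 2 sodium.

Na2[TiBr(CN)2(NCS)3]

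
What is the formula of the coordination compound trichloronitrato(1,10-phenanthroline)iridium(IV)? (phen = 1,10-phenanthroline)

[IrCl3(NO3)(phen)]

Ligands: 1 nitrato (NO3, -1), 3 chloro (Cl, -1), 1 1,10-phenanthroline (phen, neutral). Ligand charge sum = -4.
With Ir in oxidation state +4, the complex ion is [Ir...].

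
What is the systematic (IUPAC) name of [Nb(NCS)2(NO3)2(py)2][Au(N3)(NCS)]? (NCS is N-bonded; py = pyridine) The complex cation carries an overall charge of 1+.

Both ions are complex: the cation is named first with the plain metal name, the anion second with the -ate form; each ion's ligands are alphabetised independently.
The complex cation is given as 1+; its ligand charges sum to -4, so Nb = +5.
A 1:1 salt means the anion carries the equal and opposite charge, 1−.
Anion: ligand charges sum to -2; for the ion to be 1−, Au = +1.

diisothiocyanatodinitratobis(pyridine)niobium(V) azidoisothiocyanatoaurate(I)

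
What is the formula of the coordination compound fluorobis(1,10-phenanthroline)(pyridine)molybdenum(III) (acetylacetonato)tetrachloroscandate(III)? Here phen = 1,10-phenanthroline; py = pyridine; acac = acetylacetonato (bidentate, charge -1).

[MoF(phen)2(py)][Sc(acac)Cl4]

Cation [Mo…]: ligand charges -1, Mo(III) ⇒ ion charge 2+.
Anion [Sc…]: ligand charges -5, Sc(III) ⇒ ion charge 2−.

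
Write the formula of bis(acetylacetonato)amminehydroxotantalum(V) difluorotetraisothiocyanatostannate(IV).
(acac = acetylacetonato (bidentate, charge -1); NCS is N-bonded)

Cation [Ta…]: ligand charges -3, Ta(V) ⇒ ion charge 2+.
Anion [Sn…]: ligand charges -6, Sn(IV) ⇒ ion charge 2−.
One 2+ cation balances one 2− anion.

[Ta(acac)2(NH3)(OH)][SnF2(NCS)4]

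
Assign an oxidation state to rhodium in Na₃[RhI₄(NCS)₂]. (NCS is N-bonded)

3 sodium outside the brackets (+1 each) → the complex ion is 3−.
Ligand charges: 2×NCS = -2; 4×I = -4; sum -6.
Rh + (-6) = 3− ⇒ Rh is +3.

+3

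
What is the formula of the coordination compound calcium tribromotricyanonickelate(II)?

Ca2[NiBr3(CN)3]

Ligands: 3 cyano (CN, -1), 3 bromo (Br, -1). Ligand charge sum = -6.
With Ni in oxidation state +2, the complex ion is [Ni...]^4−.
Charge balance with calcium (+2) requires 1 complex ion per 2 calcium.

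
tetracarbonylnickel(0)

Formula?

[Ni(CO)4]

Ligands: 4 carbonyl (CO, neutral). Ligand charge sum = 0.
With Ni in oxidation state 0, the complex ion is [Ni...].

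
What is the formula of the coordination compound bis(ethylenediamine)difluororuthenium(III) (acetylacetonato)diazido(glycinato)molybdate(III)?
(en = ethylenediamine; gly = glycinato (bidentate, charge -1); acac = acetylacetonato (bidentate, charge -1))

Cation [Ru…]: ligand charges -2, Ru(III) ⇒ ion charge 1+.
Anion [Mo…]: ligand charges -4, Mo(III) ⇒ ion charge 1−.
One 1+ cation balances one 1− anion.

[Ru(en)2F2][Mo(acac)(gly)(N3)2]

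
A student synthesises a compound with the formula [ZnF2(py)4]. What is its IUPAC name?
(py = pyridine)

difluorotetrakis(pyridine)zinc(II)

There is no counter-ion, so the complex is neutral overall.
Ligand charges: 4×pyridine (neutral), 2×fluoro (-1 each); total -2. So Zn + (-2) = 0, giving Zn = +2.
Ligands are named alphabetically: fluoro before pyridine.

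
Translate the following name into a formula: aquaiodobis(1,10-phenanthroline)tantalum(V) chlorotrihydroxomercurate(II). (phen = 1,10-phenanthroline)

Cation [Ta…]: ligand charges -1, Ta(V) ⇒ ion charge 4+.
Anion [Hg…]: ligand charges -4, Hg(II) ⇒ ion charge 2−.
One 4+ cation requires 2 of the 2− anion.

[Ta(H2O)I(phen)2][HgCl(OH)3]2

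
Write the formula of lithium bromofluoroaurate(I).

Ligands: 1 bromo (Br, -1), 1 fluoro (F, -1). Ligand charge sum = -2.
With Au in oxidation state +1, the complex ion is [Au...]^1−.
Charge balance with lithium (+1) requires 1 complex ion per 1 lithium.

Li[AuBrF]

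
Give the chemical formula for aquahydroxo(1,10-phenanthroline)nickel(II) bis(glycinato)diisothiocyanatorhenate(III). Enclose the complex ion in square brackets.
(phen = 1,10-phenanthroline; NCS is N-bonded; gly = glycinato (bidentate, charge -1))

[Ni(H2O)(OH)(phen)][Re(gly)2(NCS)2]

Cation [Ni…]: ligand charges -1, Ni(II) ⇒ ion charge 1+.
Anion [Re…]: ligand charges -4, Re(III) ⇒ ion charge 1−.
One 1+ cation balances one 1− anion.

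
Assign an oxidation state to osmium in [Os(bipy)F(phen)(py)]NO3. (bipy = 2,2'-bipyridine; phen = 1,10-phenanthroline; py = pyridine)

1 nitrate outside the brackets (-1 each) → the complex ion is 1+.
Ligand charges: 1×bipy neutral; 1×phen neutral; 1×py neutral; 1×F = -1; sum -1.
Os + (-1) = 1+ ⇒ Os is +2.

+2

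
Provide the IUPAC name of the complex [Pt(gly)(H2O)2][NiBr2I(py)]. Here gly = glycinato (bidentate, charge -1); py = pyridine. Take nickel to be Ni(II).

Ni is given as +2; the anion's ligand charges sum to -3, so the complex anion is 1−.
A 1:1 salt means the cation carries the equal and opposite charge, 1+.
Cation: ligand charges sum to -1; for the ion to be 1+, Pt = +2.

diaqua(glycinato)platinum(II) dibromoiodo(pyridine)nickelate(II)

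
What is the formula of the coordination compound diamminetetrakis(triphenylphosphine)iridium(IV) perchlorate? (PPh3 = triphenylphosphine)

Ligands: 2 ammine (NH3, neutral), 4 triphenylphosphine (PPh3, neutral). Ligand charge sum = 0.
With Ir in oxidation state +4, the complex ion is [Ir...]^4+.
Charge balance with perchlorate (-1) requires 1 complex ion per 4 perchlorate.

[Ir(NH3)2(PPh3)4](ClO4)4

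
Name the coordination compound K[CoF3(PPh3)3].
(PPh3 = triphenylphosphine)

potassium trifluorotris(triphenylphosphine)cobaltate(II)

The 1 potassium counter-ion carries a total charge of +1, so each complex ion is 1−.
Ligand charges: 3×fluoro (-1 each), 3×triphenylphosphine (neutral); total -3. So Co + (-3) = 1−, giving Co = +2.
The complex ion is anionic, so cobalt takes the -ate form cobaltate(II).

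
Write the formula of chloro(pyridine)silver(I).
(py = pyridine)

Ligands: 1 pyridine (py, neutral), 1 chloro (Cl, -1). Ligand charge sum = -1.
With Ag in oxidation state +1, the complex ion is [Ag...].

[AgCl(py)]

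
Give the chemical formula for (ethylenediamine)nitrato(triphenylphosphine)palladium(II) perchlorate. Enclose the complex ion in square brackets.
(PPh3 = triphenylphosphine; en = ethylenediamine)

[Pd(en)(NO3)(PPh3)]ClO4

Ligands: 1 triphenylphosphine (PPh3, neutral), 1 nitrato (NO3, -1), 1 ethylenediamine (en, neutral). Ligand charge sum = -1.
Charge balance with perchlorate (-1) requires 1 complex ion per 1 perchlorate.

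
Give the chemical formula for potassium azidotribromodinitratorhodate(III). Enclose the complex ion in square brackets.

K3[RhBr3(N3)(NO3)2]

Ligands: 1 azido (N3, -1), 2 nitrato (NO3, -1), 3 bromo (Br, -1). Ligand charge sum = -6.
Charge balance with potassium (+1) requires 1 complex ion per 3 potassium.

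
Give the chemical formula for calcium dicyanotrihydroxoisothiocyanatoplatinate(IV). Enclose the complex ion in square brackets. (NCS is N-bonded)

Ligands: 2 cyano (CN, -1), 3 hydroxo (OH, -1), 1 isothiocyanato (NCS, -1). Ligand charge sum = -6.
With Pt in oxidation state +4, the complex ion is [Pt...]^2−.
Charge balance with calcium (+2) requires 1 complex ion per 1 calcium.

Ca[Pt(CN)2(NCS)(OH)3]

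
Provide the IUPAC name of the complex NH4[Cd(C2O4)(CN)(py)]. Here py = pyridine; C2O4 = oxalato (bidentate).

ammonium cyanooxalato(pyridine)cadmate(II)

The 1 ammonium counter-ion carries a total charge of +1, so each complex ion is 1−.
Ligand charges: 1×cyano (-1 each), 1×pyridine (neutral), 1×oxalato (-2 each); total -3. So Cd + (-3) = 1−, giving Cd = +2.
Ligands are named alphabetically: cyano before oxalato before pyridine.
The complex ion is anionic, so cadmium takes the -ate form cadmate(II).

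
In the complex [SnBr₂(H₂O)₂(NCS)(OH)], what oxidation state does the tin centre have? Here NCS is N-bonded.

No counter-ion: the bracketed complex is neutral.
Ligand charges: 1×OH = -1; 2×Br = -2; 2×H2O neutral; 1×NCS = -1; sum -4.
Sn + (-4) = 0 ⇒ Sn is +4.

+4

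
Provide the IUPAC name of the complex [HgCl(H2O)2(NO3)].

There is no counter-ion, so the complex is neutral overall.
Ligand charges: 1×nitrato (-1 each), 1×chloro (-1 each), 2×aqua (neutral); total -2. So Hg + (-2) = 0, giving Hg = +2.
Ligands are named alphabetically: aqua before chloro before nitrato.

diaquachloronitratomercury(II)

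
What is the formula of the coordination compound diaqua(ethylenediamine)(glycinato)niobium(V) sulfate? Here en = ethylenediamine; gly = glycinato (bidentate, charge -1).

[Nb(en)(gly)(H2O)2](SO4)2

Ligands: 2 aqua (H2O, neutral), 1 ethylenediamine (en, neutral), 1 glycinato (gly, -1). Ligand charge sum = -1.
Charge balance with sulfate (-2) requires 1 complex ion per 2 sulfate.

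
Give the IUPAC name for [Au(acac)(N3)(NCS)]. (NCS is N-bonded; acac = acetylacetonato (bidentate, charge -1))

(acetylacetonato)azidoisothiocyanatogold(III)

There is no counter-ion, so the complex is neutral overall.
Ligand charges: 1×isothiocyanato (-1 each), 1×azido (-1 each), 1×acetylacetonato (-1 each); total -3. So Au + (-3) = 0, giving Au = +3.
Ligands are named alphabetically: acetylacetonato before azido before isothiocyanato.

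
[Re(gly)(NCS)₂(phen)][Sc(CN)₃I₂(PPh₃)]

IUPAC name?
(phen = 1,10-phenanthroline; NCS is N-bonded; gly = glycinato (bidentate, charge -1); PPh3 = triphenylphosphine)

Scandium is always +3 in its complexes; the anion's ligand charges sum to -5, so the complex anion is 2−.
A 1:1 salt means the cation carries the equal and opposite charge, 2+.
Cation: ligand charges sum to -3; for the ion to be 2+, Re = +5.

(glycinato)diisothiocyanato(1,10-phenanthroline)rhenium(V) tricyanodiiodo(triphenylphosphine)scandate(III)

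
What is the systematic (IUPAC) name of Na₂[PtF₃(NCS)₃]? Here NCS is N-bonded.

The 2 sodium counter-ions carry a total charge of +2, so each complex ion is 2−.
Ligand charges: 3×fluoro (-1 each), 3×isothiocyanato (-1 each); total -6. So Pt + (-6) = 2−, giving Pt = +4.
The complex ion is anionic, so platinum takes the -ate form platinate(IV).

sodium trifluorotriisothiocyanatoplatinate(IV)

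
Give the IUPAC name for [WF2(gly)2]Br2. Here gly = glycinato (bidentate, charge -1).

The 2 bromide counter-ions carry a total charge of -2, so each complex ion is 2+.
Ligand charges: 2×glycinato (-1 each), 2×fluoro (-1 each); total -4. So W + (-4) = 2+, giving W = +6.
Ligands are named alphabetically: fluoro before glycinato.

difluorobis(glycinato)tungsten(VI) bromide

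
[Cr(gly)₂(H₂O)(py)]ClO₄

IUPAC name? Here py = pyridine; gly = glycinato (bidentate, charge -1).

The 1 perchlorate counter-ion carries a total charge of -1, so each complex ion is 1+.
Ligand charges: 1×pyridine (neutral), 1×aqua (neutral), 2×glycinato (-1 each); total -2. So Cr + (-2) = 1+, giving Cr = +3.
Ligands are named alphabetically: aqua before glycinato before pyridine.

aquabis(glycinato)(pyridine)chromium(III) perchlorate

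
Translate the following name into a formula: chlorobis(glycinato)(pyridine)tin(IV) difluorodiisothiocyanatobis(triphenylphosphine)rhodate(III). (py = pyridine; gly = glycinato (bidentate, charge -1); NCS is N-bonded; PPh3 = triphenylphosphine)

Cation [Sn…]: ligand charges -3, Sn(IV) ⇒ ion charge 1+.
Anion [Rh…]: ligand charges -4, Rh(III) ⇒ ion charge 1−.
One 1+ cation balances one 1− anion.

[SnCl(gly)2(py)][RhF2(NCS)2(PPh3)2]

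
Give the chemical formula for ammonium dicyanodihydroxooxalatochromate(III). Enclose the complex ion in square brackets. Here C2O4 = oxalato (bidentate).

Ligands: 2 cyano (CN, -1), 1 oxalato (C2O4, -2), 2 hydroxo (OH, -1). Ligand charge sum = -6.
Charge balance with ammonium (+1) requires 1 complex ion per 3 ammonium.

(NH4)3[Cr(C2O4)(CN)2(OH)2]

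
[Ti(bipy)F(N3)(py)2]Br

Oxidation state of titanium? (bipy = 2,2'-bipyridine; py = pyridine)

1 bromide outside the brackets (-1 each) → the complex ion is 1+.
Ligand charges: 1×bipy neutral; 2×py neutral; 1×N3 = -1; 1×F = -1; sum -2.
Ti + (-2) = 1+ ⇒ Ti is +3.

+3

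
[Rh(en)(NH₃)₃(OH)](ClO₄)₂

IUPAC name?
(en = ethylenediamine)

The 2 perchlorate counter-ions carry a total charge of -2, so each complex ion is 2+.
Ligand charges: 1×ethylenediamine (neutral), 1×hydroxo (-1 each), 3×ammine (neutral); total -1. So Rh + (-1) = 2+, giving Rh = +3.
Ligands are named alphabetically: ammine before ethylenediamine before hydroxo.

triammine(ethylenediamine)hydroxorhodium(III) perchlorate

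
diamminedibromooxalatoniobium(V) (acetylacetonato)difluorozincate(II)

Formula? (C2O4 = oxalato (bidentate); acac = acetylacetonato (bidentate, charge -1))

[NbBr2(C2O4)(NH3)2][Zn(acac)F2]

Cation [Nb…]: ligand charges -4, Nb(V) ⇒ ion charge 1+.
Anion [Zn…]: ligand charges -3, Zn(II) ⇒ ion charge 1−.
One 1+ cation balances one 1− anion.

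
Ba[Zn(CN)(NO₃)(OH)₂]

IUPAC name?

The 1 barium counter-ion carries a total charge of +2, so each complex ion is 2−.
Ligand charges: 1×nitrato (-1 each), 1×cyano (-1 each), 2×hydroxo (-1 each); total -4. So Zn + (-4) = 2−, giving Zn = +2.
The complex ion is anionic, so zinc takes the -ate form zincate(II).

barium cyanodihydroxonitratozincate(II)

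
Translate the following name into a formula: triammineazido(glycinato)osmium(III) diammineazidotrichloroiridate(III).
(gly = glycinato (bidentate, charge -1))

[Os(gly)(N3)(NH3)3][IrCl3(N3)(NH3)2]

Cation [Os…]: ligand charges -2, Os(III) ⇒ ion charge 1+.
Anion [Ir…]: ligand charges -4, Ir(III) ⇒ ion charge 1−.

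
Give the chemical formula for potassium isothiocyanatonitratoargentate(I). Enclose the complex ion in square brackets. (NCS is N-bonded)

Ligands: 1 nitrato (NO3, -1), 1 isothiocyanato (NCS, -1). Ligand charge sum = -2.
With Ag in oxidation state +1, the complex ion is [Ag...]^1−.
Charge balance with potassium (+1) requires 1 complex ion per 1 potassium.

K[Ag(NCS)(NO3)]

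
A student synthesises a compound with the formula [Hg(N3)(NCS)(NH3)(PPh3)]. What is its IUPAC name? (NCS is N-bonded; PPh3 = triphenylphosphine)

ammineazidoisothiocyanato(triphenylphosphine)mercury(II)

There is no counter-ion, so the complex is neutral overall.
Ligand charges: 1×isothiocyanato (-1 each), 1×ammine (neutral), 1×triphenylphosphine (neutral), 1×azido (-1 each); total -2. So Hg + (-2) = 0, giving Hg = +2.
Ligands are named alphabetically: ammine before azido before isothiocyanato before triphenylphosphine.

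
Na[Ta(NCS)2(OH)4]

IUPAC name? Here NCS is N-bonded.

sodium tetrahydroxodiisothiocyanatotantalate(V)

The 1 sodium counter-ion carries a total charge of +1, so each complex ion is 1−.
Ligand charges: 4×hydroxo (-1 each), 2×isothiocyanato (-1 each); total -6. So Ta + (-6) = 1−, giving Ta = +5.
Ligands are named alphabetically: hydroxo before isothiocyanato.
The complex ion is anionic, so tantalum takes the -ate form tantalate(V).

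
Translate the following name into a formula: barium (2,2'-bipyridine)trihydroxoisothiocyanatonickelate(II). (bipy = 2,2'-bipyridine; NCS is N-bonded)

Ba[Ni(bipy)(NCS)(OH)3]

Ligands: 1 2,2'-bipyridine (bipy, neutral), 3 hydroxo (OH, -1), 1 isothiocyanato (NCS, -1). Ligand charge sum = -4.
With Ni in oxidation state +2, the complex ion is [Ni...]^2−.
Charge balance with barium (+2) requires 1 complex ion per 1 barium.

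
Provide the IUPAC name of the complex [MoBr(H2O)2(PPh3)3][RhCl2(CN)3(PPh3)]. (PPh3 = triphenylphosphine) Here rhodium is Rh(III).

diaquabromotris(triphenylphosphine)molybdenum(III) dichlorotricyano(triphenylphosphine)rhodate(III)

Rh is given as +3; the anion's ligand charges sum to -5, so the complex anion is 2−.
A 1:1 salt means the cation carries the equal and opposite charge, 2+.
Cation: ligand charges sum to -1; for the ion to be 2+, Mo = +3.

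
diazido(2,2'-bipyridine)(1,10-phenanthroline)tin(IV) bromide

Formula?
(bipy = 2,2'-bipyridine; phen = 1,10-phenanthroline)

Ligands: 1 2,2'-bipyridine (bipy, neutral), 2 azido (N3, -1), 1 1,10-phenanthroline (phen, neutral). Ligand charge sum = -2.
With Sn in oxidation state +4, the complex ion is [Sn...]^2+.
Charge balance with bromide (-1) requires 1 complex ion per 2 bromide.

[Sn(bipy)(N3)2(phen)]Br2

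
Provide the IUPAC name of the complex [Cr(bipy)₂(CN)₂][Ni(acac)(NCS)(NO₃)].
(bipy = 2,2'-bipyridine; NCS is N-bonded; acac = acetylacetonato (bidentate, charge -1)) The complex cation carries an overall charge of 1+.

bis(2,2'-bipyridine)dicyanochromium(III) (acetylacetonato)isothiocyanatonitratonickelate(II)

Both ions are complex: the cation is named first with the plain metal name, the anion second with the -ate form; each ion's ligands are alphabetised independently.
The complex cation is given as 1+; its ligand charges sum to -2, so Cr = +3.
A 1:1 salt means the anion carries the equal and opposite charge, 1−.
Anion: ligand charges sum to -3; for the ion to be 1−, Ni = +2.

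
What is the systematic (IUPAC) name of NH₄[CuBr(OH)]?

ammonium bromohydroxocuprate(I)

The 1 ammonium counter-ion carries a total charge of +1, so each complex ion is 1−.
Ligand charges: 1×bromo (-1 each), 1×hydroxo (-1 each); total -2. So Cu + (-2) = 1−, giving Cu = +1.
Ligands are named alphabetically: bromo before hydroxo.
The complex ion is anionic, so copper takes the -ate form cuprate(I).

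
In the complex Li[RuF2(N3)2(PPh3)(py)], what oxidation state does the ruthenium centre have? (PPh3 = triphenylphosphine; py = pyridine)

1 lithium outside the brackets (+1 each) → the complex ion is 1−.
Ligand charges: 2×N3 = -2; 2×F = -2; 1×PPh3 neutral; 1×py neutral; sum -4.
Ru + (-4) = 1− ⇒ Ru is +3.

+3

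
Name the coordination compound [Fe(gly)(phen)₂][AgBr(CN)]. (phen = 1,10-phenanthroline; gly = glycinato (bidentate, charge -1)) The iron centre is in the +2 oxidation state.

(glycinato)bis(1,10-phenanthroline)iron(II) bromocyanoargentate(I)

Both ions are complex: the cation is named first with the plain metal name, the anion second with the -ate form; each ion's ligands are alphabetised independently.
Fe is given as +2; the cation's ligand charges sum to -1, so the complex cation is 1+.
A 1:1 salt means the anion carries the equal and opposite charge, 1−.
Anion: ligand charges sum to -2; for the ion to be 1−, Ag = +1.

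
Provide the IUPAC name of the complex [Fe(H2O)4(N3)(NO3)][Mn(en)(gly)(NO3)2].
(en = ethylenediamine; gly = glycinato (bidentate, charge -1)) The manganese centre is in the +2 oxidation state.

Both ions are complex: the cation is named first with the plain metal name, the anion second with the -ate form; each ion's ligands are alphabetised independently.
Mn is given as +2; the anion's ligand charges sum to -3, so the complex anion is 1−.
A 1:1 salt means the cation carries the equal and opposite charge, 1+.
Cation: ligand charges sum to -2; for the ion to be 1+, Fe = +3.

tetraaquaazidonitratoiron(III) (ethylenediamine)(glycinato)dinitratomanganate(II)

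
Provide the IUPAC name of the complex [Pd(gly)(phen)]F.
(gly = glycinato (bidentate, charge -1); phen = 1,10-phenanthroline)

The 1 fluoride counter-ion carries a total charge of -1, so each complex ion is 1+.
Ligand charges: 1×glycinato (-1 each), 1×1,10-phenanthroline (neutral); total -1. So Pd + (-1) = 1+, giving Pd = +2.
Ligands are named alphabetically: glycinato before phenanthroline.

(glycinato)(1,10-phenanthroline)palladium(II) fluoride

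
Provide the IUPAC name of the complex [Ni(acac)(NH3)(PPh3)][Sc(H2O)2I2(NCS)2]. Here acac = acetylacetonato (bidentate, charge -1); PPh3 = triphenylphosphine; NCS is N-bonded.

(acetylacetonato)ammine(triphenylphosphine)nickel(II) diaquadiiododiisothiocyanatoscandate(III)

Both ions are complex: the cation is named first with the plain metal name, the anion second with the -ate form; each ion's ligands are alphabetised independently.
Scandium is always +3 in its complexes; the anion's ligand charges sum to -4, so the complex anion is 1−.
A 1:1 salt means the cation carries the equal and opposite charge, 1+.
Cation: ligand charges sum to -1; for the ion to be 1+, Ni = +2.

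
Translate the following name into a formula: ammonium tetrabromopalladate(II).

(NH4)2[PdBr4]

Ligands: 4 bromo (Br, -1). Ligand charge sum = -4.
With Pd in oxidation state +2, the complex ion is [Pd...]^2−.
Charge balance with ammonium (+1) requires 1 complex ion per 2 ammonium.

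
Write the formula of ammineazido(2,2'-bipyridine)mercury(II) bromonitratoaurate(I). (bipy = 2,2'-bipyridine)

[Hg(bipy)(N3)(NH3)][AuBr(NO3)]

Cation [Hg…]: ligand charges -1, Hg(II) ⇒ ion charge 1+.
Anion [Au…]: ligand charges -2, Au(I) ⇒ ion charge 1−.
One 1+ cation balances one 1− anion.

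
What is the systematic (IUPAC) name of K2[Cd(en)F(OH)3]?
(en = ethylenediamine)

potassium (ethylenediamine)fluorotrihydroxocadmate(II)

The 2 potassium counter-ions carry a total charge of +2, so each complex ion is 2−.
Ligand charges: 1×ethylenediamine (neutral), 1×fluoro (-1 each), 3×hydroxo (-1 each); total -4. So Cd + (-4) = 2−, giving Cd = +2.
The complex ion is anionic, so cadmium takes the -ate form cadmate(II).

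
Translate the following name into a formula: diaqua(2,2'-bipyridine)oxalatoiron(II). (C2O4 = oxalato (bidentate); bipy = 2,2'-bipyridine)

[Fe(bipy)(C2O4)(H2O)2]

Ligands: 1 oxalato (C2O4, -2), 1 2,2'-bipyridine (bipy, neutral), 2 aqua (H2O, neutral). Ligand charge sum = -2.
With Fe in oxidation state +2, the complex ion is [Fe...].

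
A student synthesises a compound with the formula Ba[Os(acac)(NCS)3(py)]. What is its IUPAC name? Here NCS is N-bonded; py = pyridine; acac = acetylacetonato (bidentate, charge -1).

The 1 barium counter-ion carries a total charge of +2, so each complex ion is 2−.
Ligand charges: 3×isothiocyanato (-1 each), 1×pyridine (neutral), 1×acetylacetonato (-1 each); total -4. So Os + (-4) = 2−, giving Os = +2.
The complex ion is anionic, so osmium takes the -ate form osmate(II).

barium (acetylacetonato)triisothiocyanato(pyridine)osmate(II)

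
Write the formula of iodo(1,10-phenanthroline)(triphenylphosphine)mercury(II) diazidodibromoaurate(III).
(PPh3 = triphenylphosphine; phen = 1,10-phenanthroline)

Cation [Hg…]: ligand charges -1, Hg(II) ⇒ ion charge 1+.
Anion [Au…]: ligand charges -4, Au(III) ⇒ ion charge 1−.
One 1+ cation balances one 1− anion.

[HgI(phen)(PPh3)][AuBr2(N3)2]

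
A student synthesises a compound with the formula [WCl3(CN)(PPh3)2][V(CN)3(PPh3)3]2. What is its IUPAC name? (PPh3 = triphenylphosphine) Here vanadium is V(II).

trichlorocyanobis(triphenylphosphine)tungsten(VI) tricyanotris(triphenylphosphine)vanadate(II)

Both ions are complex: the cation is named first with the plain metal name, the anion second with the -ate form; each ion's ligands are alphabetised independently.
V is given as +2; the anion's ligand charges sum to -3, so the complex anion is 1−.
With 2 anions per cation, the cation must be 2×1 = 2+.
Cation: ligand charges sum to -4; for the ion to be 2+, W = +6.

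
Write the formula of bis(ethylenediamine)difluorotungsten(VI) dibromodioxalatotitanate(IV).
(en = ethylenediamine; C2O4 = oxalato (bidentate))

[W(en)2F2][TiBr2(C2O4)2]2

Cation [W…]: ligand charges -2, W(VI) ⇒ ion charge 4+.
Anion [Ti…]: ligand charges -6, Ti(IV) ⇒ ion charge 2−.
One 4+ cation requires 2 of the 2− anion.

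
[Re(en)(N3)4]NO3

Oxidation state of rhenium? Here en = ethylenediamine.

1 nitrate outside the brackets (-1 each) → the complex ion is 1+.
Ligand charges: 1×en neutral; 4×N3 = -4; sum -4.
Re + (-4) = 1+ ⇒ Re is +5.

+5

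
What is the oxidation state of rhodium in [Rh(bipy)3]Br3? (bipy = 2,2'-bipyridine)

+3

3 bromide outside the brackets (-1 each) → the complex ion is 3+.
Ligand charges: 3×bipy neutral; sum 0.
Rh + (0) = 3+ ⇒ Rh is +3.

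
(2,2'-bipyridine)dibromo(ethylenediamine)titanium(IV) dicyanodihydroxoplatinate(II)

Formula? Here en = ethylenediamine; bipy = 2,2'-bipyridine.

Cation [Ti…]: ligand charges -2, Ti(IV) ⇒ ion charge 2+.
Anion [Pt…]: ligand charges -4, Pt(II) ⇒ ion charge 2−.

[Ti(bipy)Br2(en)][Pt(CN)2(OH)2]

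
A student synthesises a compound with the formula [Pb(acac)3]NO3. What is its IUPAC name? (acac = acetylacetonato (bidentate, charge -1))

The 1 nitrate counter-ion carries a total charge of -1, so each complex ion is 1+.
Ligand charges: 3×acetylacetonato (-1 each); total -3. So Pb + (-3) = 1+, giving Pb = +4.

tris(acetylacetonato)lead(IV) nitrate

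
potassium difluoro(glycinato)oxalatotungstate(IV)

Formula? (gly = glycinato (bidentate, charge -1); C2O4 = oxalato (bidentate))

K[W(C2O4)F2(gly)]

Ligands: 1 glycinato (gly, -1), 1 oxalato (C2O4, -2), 2 fluoro (F, -1). Ligand charge sum = -5.
With W in oxidation state +4, the complex ion is [W...]^1−.
Charge balance with potassium (+1) requires 1 complex ion per 1 potassium.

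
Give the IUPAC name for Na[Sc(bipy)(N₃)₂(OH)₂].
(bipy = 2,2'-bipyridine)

sodium diazido(2,2'-bipyridine)dihydroxoscandate(III)

The 1 sodium counter-ion carries a total charge of +1, so each complex ion is 1−.
Ligand charges: 1×2,2'-bipyridine (neutral), 2×azido (-1 each), 2×hydroxo (-1 each); total -4. So Sc + (-4) = 1−, giving Sc = +3.
Ligands are named alphabetically: azido before bipyridine before hydroxo.
The complex ion is anionic, so scandium takes the -ate form scandate(III).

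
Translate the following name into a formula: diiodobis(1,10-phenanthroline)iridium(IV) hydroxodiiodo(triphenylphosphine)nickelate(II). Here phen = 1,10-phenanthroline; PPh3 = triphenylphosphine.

Cation [Ir…]: ligand charges -2, Ir(IV) ⇒ ion charge 2+.
Anion [Ni…]: ligand charges -3, Ni(II) ⇒ ion charge 1−.
One 2+ cation requires 2 of the 1− anion.

[IrI2(phen)2][NiI2(OH)(PPh3)]2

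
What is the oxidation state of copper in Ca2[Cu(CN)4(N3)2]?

+2

2 calcium outside the brackets (+2 each) → the complex ion is 4−.
Ligand charges: 2×N3 = -2; 4×CN = -4; sum -6.
Cu + (-6) = 4− ⇒ Cu is +2.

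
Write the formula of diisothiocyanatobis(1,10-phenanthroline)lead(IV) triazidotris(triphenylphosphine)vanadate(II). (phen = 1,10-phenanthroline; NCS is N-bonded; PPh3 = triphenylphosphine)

[Pb(NCS)2(phen)2][V(N3)3(PPh3)3]2

Cation [Pb…]: ligand charges -2, Pb(IV) ⇒ ion charge 2+.
Anion [V…]: ligand charges -3, V(II) ⇒ ion charge 1−.
One 2+ cation requires 2 of the 1− anion.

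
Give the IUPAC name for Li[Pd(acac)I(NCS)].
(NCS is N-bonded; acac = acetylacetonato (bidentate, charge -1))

The 1 lithium counter-ion carries a total charge of +1, so each complex ion is 1−.
Ligand charges: 1×iodo (-1 each), 1×isothiocyanato (-1 each), 1×acetylacetonato (-1 each); total -3. So Pd + (-3) = 1−, giving Pd = +2.
The complex ion is anionic, so palladium takes the -ate form palladate(II).

lithium (acetylacetonato)iodoisothiocyanatopalladate(II)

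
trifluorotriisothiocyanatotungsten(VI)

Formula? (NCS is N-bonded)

Ligands: 3 fluoro (F, -1), 3 isothiocyanato (NCS, -1). Ligand charge sum = -6.
With W in oxidation state +6, the complex ion is [W...].

[WF3(NCS)3]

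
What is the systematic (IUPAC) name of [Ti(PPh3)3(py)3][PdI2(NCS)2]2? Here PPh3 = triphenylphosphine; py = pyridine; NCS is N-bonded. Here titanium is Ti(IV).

tris(pyridine)tris(triphenylphosphine)titanium(IV) diiododiisothiocyanatopalladate(II)

Both ions are complex: the cation is named first with the plain metal name, the anion second with the -ate form; each ion's ligands are alphabetised independently.
Ti is given as +4; the cation's ligand charges sum to 0, so the complex cation is 4+.
With 2 anions per cation, each anion must be 4/2 = 2−.
Anion: ligand charges sum to -4; for the ion to be 2−, Pd = +2.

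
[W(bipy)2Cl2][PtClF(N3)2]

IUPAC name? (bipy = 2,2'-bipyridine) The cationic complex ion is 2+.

bis(2,2'-bipyridine)dichlorotungsten(IV) diazidochlorofluoroplatinate(II)

The complex cation is given as 2+; its ligand charges sum to -2, so W = +4.
A 1:1 salt means the anion carries the equal and opposite charge, 2−.
Anion: ligand charges sum to -4; for the ion to be 2−, Pt = +2.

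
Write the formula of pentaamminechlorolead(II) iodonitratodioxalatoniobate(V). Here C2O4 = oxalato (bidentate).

Cation [Pb…]: ligand charges -1, Pb(II) ⇒ ion charge 1+.
Anion [Nb…]: ligand charges -6, Nb(V) ⇒ ion charge 1−.

[PbCl(NH3)5][Nb(C2O4)2I(NO3)]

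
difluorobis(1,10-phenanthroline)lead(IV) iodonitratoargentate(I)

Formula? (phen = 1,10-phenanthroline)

[PbF2(phen)2][AgI(NO3)]2

Cation [Pb…]: ligand charges -2, Pb(IV) ⇒ ion charge 2+.
Anion [Ag…]: ligand charges -2, Ag(I) ⇒ ion charge 1−.
One 2+ cation requires 2 of the 1− anion.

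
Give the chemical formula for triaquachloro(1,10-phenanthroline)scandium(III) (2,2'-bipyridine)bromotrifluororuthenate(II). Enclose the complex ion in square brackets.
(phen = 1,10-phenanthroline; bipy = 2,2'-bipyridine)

[ScCl(H2O)3(phen)][Ru(bipy)BrF3]

Cation [Sc…]: ligand charges -1, Sc(III) ⇒ ion charge 2+.
Anion [Ru…]: ligand charges -4, Ru(II) ⇒ ion charge 2−.
One 2+ cation balances one 2− anion.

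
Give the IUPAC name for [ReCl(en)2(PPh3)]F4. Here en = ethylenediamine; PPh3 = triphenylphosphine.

chlorobis(ethylenediamine)(triphenylphosphine)rhenium(V) fluoride

The 4 fluoride counter-ions carry a total charge of -4, so each complex ion is 4+.
Ligand charges: 2×ethylenediamine (neutral), 1×triphenylphosphine (neutral), 1×chloro (-1 each); total -1. So Re + (-1) = 4+, giving Re = +5.
Ligands are named alphabetically: chloro before ethylenediamine before triphenylphosphine.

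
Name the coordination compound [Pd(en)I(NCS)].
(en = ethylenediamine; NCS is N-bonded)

(ethylenediamine)iodoisothiocyanatopalladium(II)

There is no counter-ion, so the complex is neutral overall.
Ligand charges: 1×ethylenediamine (neutral), 1×iodo (-1 each), 1×isothiocyanato (-1 each); total -2. So Pd + (-2) = 0, giving Pd = +2.
Ligands are named alphabetically: ethylenediamine before iodo before isothiocyanato.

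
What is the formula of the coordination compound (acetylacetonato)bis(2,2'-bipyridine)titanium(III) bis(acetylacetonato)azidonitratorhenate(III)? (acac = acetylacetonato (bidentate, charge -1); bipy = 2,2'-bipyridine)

Cation [Ti…]: ligand charges -1, Ti(III) ⇒ ion charge 2+.
Anion [Re…]: ligand charges -4, Re(III) ⇒ ion charge 1−.
One 2+ cation requires 2 of the 1− anion.

[Ti(acac)(bipy)2][Re(acac)2(N3)(NO3)]2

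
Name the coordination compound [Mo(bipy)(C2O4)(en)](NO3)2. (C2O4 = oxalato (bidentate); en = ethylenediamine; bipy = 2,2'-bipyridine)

(2,2'-bipyridine)(ethylenediamine)oxalatomolybdenum(IV) nitrate

The 2 nitrate counter-ions carry a total charge of -2, so each complex ion is 2+.
Ligand charges: 1×oxalato (-2 each), 1×ethylenediamine (neutral), 1×2,2'-bipyridine (neutral); total -2. So Mo + (-2) = 2+, giving Mo = +4.
Ligands are named alphabetically: bipyridine before ethylenediamine before oxalato.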